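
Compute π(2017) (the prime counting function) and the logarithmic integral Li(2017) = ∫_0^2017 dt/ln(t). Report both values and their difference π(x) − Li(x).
π(2017) = 306;  Li(2017) ≈ 317.04;  π(x) − Li(x) ≈ -11.04.

Direct count of primes ≤ 2017 gives π(2017) = 306. Numerical evaluation of the logarithmic integral gives Li(2017) ≈ 317.04. The difference π(x) − Li(x) ≈ -11.04 is typically negative for small/moderate x (Li(x) overestimates), though Littlewood's theorem shows this sign changes infinitely often.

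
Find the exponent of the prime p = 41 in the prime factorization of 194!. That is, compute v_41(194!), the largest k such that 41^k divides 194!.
v_41(194!) = 4

Legendre's formula: v_p(n!) = Σ_{k ≥ 1} ⌊n / p^k⌋. For p = 41, n = 194, the terms are:
  ⌊194/41^1⌋ = ⌊194/41⌋ = 4
(the next term ⌊194/41^2⌋ = 0, terminating the sum). Summing: v_41(194!) = 4 = 4.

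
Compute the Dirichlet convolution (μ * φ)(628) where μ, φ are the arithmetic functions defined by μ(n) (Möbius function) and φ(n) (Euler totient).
(μ * φ)(628) = 155

Divisors of 628: [1, 2, 4, 157, 314, 628]. For each d | 628:
  d = 1: μ(1) · φ(628/1) = 1 · 312 = 312
  d = 2: μ(2) · φ(628/2) = -1 · 156 = -156
  d = 4: μ(4) · φ(628/4) = 0 · 156 = 0
  d = 157: μ(157) · φ(628/157) = -1 · 2 = -2
  d = 314: μ(314) · φ(628/314) = 1 · 1 = 1
  d = 628: μ(628) · φ(628/628) = 0 · 1 = 0
Summing: (μ * φ)(628) = 312 + -156 + 0 + -2 + 1 + 0 = 155.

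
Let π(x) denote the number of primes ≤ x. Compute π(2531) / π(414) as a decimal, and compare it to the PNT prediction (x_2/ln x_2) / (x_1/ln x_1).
π(2531)/π(414) = 370/80 ≈ 4.6250;  PNT prediction ≈ 4.7011.

π(414) = 80 and π(2531) = 370, so π(2531)/π(414) ≈ 4.6250. The PNT-predicted ratio is (2531/ln(2531)) / (414/ln(414)) ≈ 4.7011. The two agree to within a few percent, as expected.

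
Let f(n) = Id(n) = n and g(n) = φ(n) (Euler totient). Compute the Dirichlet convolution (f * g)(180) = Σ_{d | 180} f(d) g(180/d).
(Id * φ)(180) = 1512

Divisors of 180: [1, 2, 3, 4, 5, 6, 9, 10, 12, 15, 18, 20, 30, 36, 45, 60, 90, 180]. For each d | 180:
  d = 1: Id(1) · φ(180/1) = 1 · 48 = 48
  d = 2: Id(2) · φ(180/2) = 2 · 24 = 48
  d = 3: Id(3) · φ(180/3) = 3 · 16 = 48
  d = 4: Id(4) · φ(180/4) = 4 · 24 = 96
  d = 5: Id(5) · φ(180/5) = 5 · 12 = 60
  d = 6: Id(6) · φ(180/6) = 6 · 8 = 48
  d = 9: Id(9) · φ(180/9) = 9 · 8 = 72
  d = 10: Id(10) · φ(180/10) = 10 · 6 = 60
  d = 12: Id(12) · φ(180/12) = 12 · 8 = 96
  d = 15: Id(15) · φ(180/15) = 15 · 4 = 60
  d = 18: Id(18) · φ(180/18) = 18 · 4 = 72
  d = 20: Id(20) · φ(180/20) = 20 · 6 = 120
  d = 30: Id(30) · φ(180/30) = 30 · 2 = 60
  d = 36: Id(36) · φ(180/36) = 36 · 4 = 144
  d = 45: Id(45) · φ(180/45) = 45 · 2 = 90
  d = 60: Id(60) · φ(180/60) = 60 · 2 = 120
  d = 90: Id(90) · φ(180/90) = 90 · 1 = 90
  d = 180: Id(180) · φ(180/180) = 180 · 1 = 180
Summing: (Id * φ)(180) = 48 + 48 + 48 + 96 + 60 + 48 + 72 + 60 + 96 + 60 + 72 + 120 + 60 + 144 + 90 + 120 + 90 + 180 = 1512.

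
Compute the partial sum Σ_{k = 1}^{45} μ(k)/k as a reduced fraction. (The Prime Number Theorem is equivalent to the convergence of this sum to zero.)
Σ μ(k)/k = -137190436674212/6541380665835015

Values of μ(k) for 1 ≤ k ≤ 45: μ(1) = 1, μ(2) = -1, μ(3) = -1, μ(5) = -1, μ(6) = 1, μ(7) = -1, μ(10) = 1, μ(11) = -1, μ(13) = -1, μ(14) = 1, μ(15) = 1, μ(17) = -1, μ(19) = -1, μ(21) = 1, μ(22) = 1, μ(23) = -1, μ(26) = 1, μ(29) = -1, μ(30) = -1, μ(31) = -1, μ(33) = 1, μ(34) = 1, μ(35) = 1, μ(37) = -1, μ(38) = 1, μ(39) = 1, μ(41) = -1, μ(42) = -1, μ(43) = -1, with μ = 0 on non-squarefree integers. Summing μ(k)/k for k where μ(k) ≠ 0 gives -137190436674212/6541380665835015 ≈ -0.0210. (PNT ⟺ this sum → 0 as n → ∞.)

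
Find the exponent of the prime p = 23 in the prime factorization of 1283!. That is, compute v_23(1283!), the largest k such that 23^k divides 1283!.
v_23(1283!) = 57

Legendre's formula: v_p(n!) = Σ_{k ≥ 1} ⌊n / p^k⌋. For p = 23, n = 1283, the terms are:
  ⌊1283/23^1⌋ = ⌊1283/23⌋ = 55
  ⌊1283/23^2⌋ = ⌊1283/529⌋ = 2
(the next term ⌊1283/23^3⌋ = 0, terminating the sum). Summing: v_23(1283!) = 55 + 2 = 57.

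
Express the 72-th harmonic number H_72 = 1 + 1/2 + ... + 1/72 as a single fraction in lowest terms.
H_72 = 9112469359293533278712889630349/1874681189225708508850515710400

Direct summation: H_72 = 1 + 1/2 + ... + 1/72. The least common denominator is lcm(1, ..., 72) = 5624043567677125526551547131200; over this denominator the numerator is 5624043567677125526551547131200 + 2812021783838562763275773565600 + 1874681189225708508850515710400 + 1406010891919281381637886782800 + 1124808713535425105310309426240 + 937340594612854254425257855200 + 803434795382446503793078161600 + 703005445959640690818943391400 + 624893729741902836283505236800 + 562404356767712552655154713120 + 511276687970647775141049739200 + 468670297306427127212628927600 + 432618735975163502042426702400 + 401717397691223251896539080800 + 374936237845141701770103142080 + 351502722979820345409471695700 + 330826092216301501561855713600 + 312446864870951418141752618400 + 296002293035638185607976164800 + 281202178383856276327577356560 + 267811598460815501264359387200 + 255638343985323887570524869600 + 244523633377266327241371614400 + 234335148653213563606314463800 + 224961742707085021062061885248 + 216309367987581751021213351200 + 208297909913967612094501745600 + 200858698845611625948269540400 + 193932536816452604363846452800 + 187468118922570850885051571040 + 181420760247649210533920875200 + 175751361489910172704735847850 + 170425562656882591713683246400 + 165413046108150750780927856800 + 160686959076489300758615632320 + 156223432435475709070876309200 + 152001177504787176393285057600 + 148001146517819092803988082400 + 144206245325054500680808900800 + 140601089191928138163788678280 + 137171794333588427476867003200 + 133905799230407750632179693600 + 130791710876212221547710398400 + 127819171992661943785262434800 + 124978745948380567256701047360 + 122261816688633163620685807200 + 119660501439938840990458449600 + 117167574326606781803157231900 + 114776399340349500541868308800 + 112480871353542510531030942624 + 110275364072100500520618571200 + 108154683993790875510606675600 + 106114029578813689180217870400 + 104148954956983806047250872800 + 102255337594129555028209947840 + 100429349422805812974134770200 + 98667431011879395202658721600 + 96966268408226302181923226400 + 95322772333510602144941476800 + 93734059461285425442525785520 + 92197435535690582402484379200 + 90710380123824605266960437600 + 89270532820271833754786462400 + 87875680744955086352367923925 + 86523747195032700408485340480 + 85212781328441295856841623200 + 83940948771300380993306673600 + 82706523054075375390463928400 + 81507877792422109080457204800 + 80343479538244650379307816160 + 79211881234889091923261227200 + 78111716217737854535438154600 = 27337408077880599836138668891047, so H_72 = 27337408077880599836138668891047/5624043567677125526551547131200; reducing by gcd(27337408077880599836138668891047, 5624043567677125526551547131200) = 3 gives 9112469359293533278712889630349/1874681189225708508850515710400 ≈ 4.86081. (The PNT-adjacent estimate ln(72) + γ ≈ 4.85388 matches within O(1/n).)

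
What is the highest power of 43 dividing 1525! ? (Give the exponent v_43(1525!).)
v_43(1525!) = 35

Legendre's formula: v_p(n!) = Σ_{k ≥ 1} ⌊n / p^k⌋. For p = 43, n = 1525, the terms are:
  ⌊1525/43^1⌋ = ⌊1525/43⌋ = 35
(the next term ⌊1525/43^2⌋ = 0, terminating the sum). Summing: v_43(1525!) = 35 = 35.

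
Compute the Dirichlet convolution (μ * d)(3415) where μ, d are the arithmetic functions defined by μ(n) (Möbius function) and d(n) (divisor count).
(μ * d)(3415) = 1

Divisors of 3415: [1, 5, 683, 3415]. For each d | 3415:
  d = 1: μ(1) · d(3415/1) = 1 · 4 = 4
  d = 5: μ(5) · d(3415/5) = -1 · 2 = -2
  d = 683: μ(683) · d(3415/683) = -1 · 2 = -2
  d = 3415: μ(3415) · d(3415/3415) = 1 · 1 = 1
Summing: (μ * d)(3415) = 4 + -2 + -2 + 1 = 1.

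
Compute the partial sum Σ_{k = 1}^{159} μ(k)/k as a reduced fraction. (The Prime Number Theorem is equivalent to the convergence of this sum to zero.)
Σ μ(k)/k = 64913714004742152105857055486137916673345137521594294887693/5053595284816784977233681012564534887436795806841425346061410

Values of μ(k) for 1 ≤ k ≤ 159: μ(1) = 1, μ(2) = -1, μ(3) = -1, μ(5) = -1, μ(6) = 1, μ(7) = -1, μ(10) = 1, μ(11) = -1, μ(13) = -1, μ(14) = 1, μ(15) = 1, μ(17) = -1, μ(19) = -1, μ(21) = 1, μ(22) = 1, μ(23) = -1, μ(26) = 1, μ(29) = -1, μ(30) = -1, μ(31) = -1, μ(33) = 1, μ(34) = 1, μ(35) = 1, μ(37) = -1, μ(38) = 1, μ(39) = 1, μ(41) = -1, μ(42) = -1, μ(43) = -1, μ(46) = 1, μ(47) = -1, μ(51) = 1, μ(53) = -1, μ(55) = 1, μ(57) = 1, μ(58) = 1, μ(59) = -1, μ(61) = -1, μ(62) = 1, μ(65) = 1, μ(66) = -1, μ(67) = -1, μ(69) = 1, μ(70) = -1, μ(71) = -1, μ(73) = -1, μ(74) = 1, μ(77) = 1, μ(78) = -1, μ(79) = -1, μ(82) = 1, μ(83) = -1, μ(85) = 1, μ(86) = 1, μ(87) = 1, μ(89) = -1, μ(91) = 1, μ(93) = 1, μ(94) = 1, μ(95) = 1, μ(97) = -1, μ(101) = -1, μ(102) = -1, μ(103) = -1, μ(105) = -1, μ(106) = 1, μ(107) = -1, μ(109) = -1, μ(110) = -1, μ(111) = 1, μ(113) = -1, μ(114) = -1, μ(115) = 1, μ(118) = 1, μ(119) = 1, μ(122) = 1, μ(123) = 1, μ(127) = -1, μ(129) = 1, μ(130) = -1, μ(131) = -1, μ(133) = 1, μ(134) = 1, μ(137) = -1, μ(138) = -1, μ(139) = -1, μ(141) = 1, μ(142) = 1, μ(143) = 1, μ(145) = 1, μ(146) = 1, μ(149) = -1, μ(151) = -1, μ(154) = -1, μ(155) = 1, μ(157) = -1, μ(158) = 1, μ(159) = 1, with μ = 0 on non-squarefree integers. Summing μ(k)/k for k where μ(k) ≠ 0 gives 64913714004742152105857055486137916673345137521594294887693/5053595284816784977233681012564534887436795806841425346061410 ≈ 0.0128. (PNT ⟺ this sum → 0 as n → ∞.)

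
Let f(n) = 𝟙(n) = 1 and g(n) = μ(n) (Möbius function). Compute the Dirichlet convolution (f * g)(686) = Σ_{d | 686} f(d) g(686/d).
(𝟙 * μ)(686) = 0

Divisors of 686: [1, 2, 7, 14, 49, 98, 343, 686]. For each d | 686:
  d = 1: 𝟙(1) · μ(686/1) = 1 · 0 = 0
  d = 2: 𝟙(2) · μ(686/2) = 1 · 0 = 0
  d = 7: 𝟙(7) · μ(686/7) = 1 · 0 = 0
  d = 14: 𝟙(14) · μ(686/14) = 1 · 0 = 0
  d = 49: 𝟙(49) · μ(686/49) = 1 · 1 = 1
  d = 98: 𝟙(98) · μ(686/98) = 1 · -1 = -1
  d = 343: 𝟙(343) · μ(686/343) = 1 · -1 = -1
  d = 686: 𝟙(686) · μ(686/686) = 1 · 1 = 1
Summing: (𝟙 * μ)(686) = 0 + 0 + 0 + 0 + 1 + -1 + -1 + 1 = 0.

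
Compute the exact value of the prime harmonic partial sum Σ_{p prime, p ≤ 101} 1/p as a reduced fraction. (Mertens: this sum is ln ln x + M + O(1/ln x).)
Σ 1/p = 422113843906354093775418512493046577809/232862364358497360900063316880507363070

π(101) = 26, so the primes ≤ 101 are [2, 3, 5, 7, 11, 13, 17, 19, 23, 29, 31, 37, 41, 43, 47, 53, 59, 61, 67, 71, 73, 79, 83, 89, 97, 101]. Summing 1/p over these primes: 422113843906354093775418512493046577809/232862364358497360900063316880507363070 ≈ 1.8127. Mertens estimate ln ln(101) + 0.2615 ≈ 1.7908.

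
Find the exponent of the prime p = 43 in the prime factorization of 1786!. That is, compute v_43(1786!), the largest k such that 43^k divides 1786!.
v_43(1786!) = 41

Legendre's formula: v_p(n!) = Σ_{k ≥ 1} ⌊n / p^k⌋. For p = 43, n = 1786, the terms are:
  ⌊1786/43^1⌋ = ⌊1786/43⌋ = 41
(the next term ⌊1786/43^2⌋ = 0, terminating the sum). Summing: v_43(1786!) = 41 = 41.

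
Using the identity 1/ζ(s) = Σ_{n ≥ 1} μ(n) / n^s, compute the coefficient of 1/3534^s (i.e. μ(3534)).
μ(3534) = 1

Factor n = 3534 = 2 · 3 · 19 · 31. μ(n) = 0 if any exponent ≥ 2 (not squarefree); otherwise μ(n) = (−1)^{ω(n)} where ω(n) is the number of distinct prime factors. Applying: μ(3534) = 1.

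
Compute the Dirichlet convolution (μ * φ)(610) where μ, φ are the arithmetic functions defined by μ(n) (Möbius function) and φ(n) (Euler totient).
(μ * φ)(610) = 0

Divisors of 610: [1, 2, 5, 10, 61, 122, 305, 610]. For each d | 610:
  d = 1: μ(1) · φ(610/1) = 1 · 240 = 240
  d = 2: μ(2) · φ(610/2) = -1 · 240 = -240
  d = 5: μ(5) · φ(610/5) = -1 · 60 = -60
  d = 10: μ(10) · φ(610/10) = 1 · 60 = 60
  d = 61: μ(61) · φ(610/61) = -1 · 4 = -4
  d = 122: μ(122) · φ(610/122) = 1 · 4 = 4
  d = 305: μ(305) · φ(610/305) = 1 · 1 = 1
  d = 610: μ(610) · φ(610/610) = -1 · 1 = -1
Summing: (μ * φ)(610) = 240 + -240 + -60 + 60 + -4 + 4 + 1 + -1 = 0.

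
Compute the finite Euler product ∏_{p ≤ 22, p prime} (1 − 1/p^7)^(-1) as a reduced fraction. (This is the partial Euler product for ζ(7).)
∏ = 155826023762586560111512988551201501037015625/154535761885293084095586902270463356349603488

The primes p ≤ 22 are [2, 3, 5, 7, 11, 13, 17, 19]. For each prime, (1 − 1/p^7)^(-1) = p^7 / (p^7 − 1). The product is (1 − 1/2^7)^(-1), (1 − 1/3^7)^(-1), (1 − 1/5^7)^(-1), (1 − 1/7^7)^(-1), (1 − 1/11^7)^(-1), (1 − 1/13^7)^(-1), (1 − 1/17^7)^(-1), (1 − 1/19^7)^(-1) = ∏ p^7 / (p^7 − 1) = 155826023762586560111512988551201501037015625/154535761885293084095586902270463356349603488.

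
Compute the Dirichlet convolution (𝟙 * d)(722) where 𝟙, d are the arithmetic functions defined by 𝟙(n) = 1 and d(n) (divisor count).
(𝟙 * d)(722) = 18

Divisors of 722: [1, 2, 19, 38, 361, 722]. For each d | 722:
  d = 1: 𝟙(1) · d(722/1) = 1 · 6 = 6
  d = 2: 𝟙(2) · d(722/2) = 1 · 3 = 3
  d = 19: 𝟙(19) · d(722/19) = 1 · 4 = 4
  d = 38: 𝟙(38) · d(722/38) = 1 · 2 = 2
  d = 361: 𝟙(361) · d(722/361) = 1 · 2 = 2
  d = 722: 𝟙(722) · d(722/722) = 1 · 1 = 1
Summing: (𝟙 * d)(722) = 6 + 3 + 4 + 2 + 2 + 1 = 18.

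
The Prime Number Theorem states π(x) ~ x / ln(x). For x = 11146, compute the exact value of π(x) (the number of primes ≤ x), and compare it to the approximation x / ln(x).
π(11146) = 1349;  x/ln(x) ≈ 1196.07;  relative error ≈ 11.34%.

Directly count primes up to 11146: π(11146) = 1349. The PNT approximation gives 11146/ln(11146) ≈ 11146/9.31884 ≈ 1196.07. Relative error (π(x) − x/ln(x)) / π(x) ≈ 11.34%; the approximation is known to undercount slightly (Li(x) is a better estimate).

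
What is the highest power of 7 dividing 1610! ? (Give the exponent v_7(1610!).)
v_7(1610!) = 266

Legendre's formula: v_p(n!) = Σ_{k ≥ 1} ⌊n / p^k⌋. For p = 7, n = 1610, the terms are:
  ⌊1610/7^1⌋ = ⌊1610/7⌋ = 230
  ⌊1610/7^2⌋ = ⌊1610/49⌋ = 32
  ⌊1610/7^3⌋ = ⌊1610/343⌋ = 4
(the next term ⌊1610/7^4⌋ = 0, terminating the sum). Summing: v_7(1610!) = 230 + 32 + 4 = 266.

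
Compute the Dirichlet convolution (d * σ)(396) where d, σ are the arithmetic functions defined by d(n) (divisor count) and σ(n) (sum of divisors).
(d * σ)(396) = 5376

Divisors of 396: [1, 2, 3, 4, 6, 9, 11, 12, 18, 22, 33, 36, 44, 66, 99, 132, 198, 396]. For each d | 396:
  d = 1: d(1) · σ(396/1) = 1 · 1092 = 1092
  d = 2: d(2) · σ(396/2) = 2 · 468 = 936
  d = 3: d(3) · σ(396/3) = 2 · 336 = 672
  d = 4: d(4) · σ(396/4) = 3 · 156 = 468
  d = 6: d(6) · σ(396/6) = 4 · 144 = 576
  d = 9: d(9) · σ(396/9) = 3 · 84 = 252
  d = 11: d(11) · σ(396/11) = 2 · 91 = 182
  d = 12: d(12) · σ(396/12) = 6 · 48 = 288
  d = 18: d(18) · σ(396/18) = 6 · 36 = 216
  d = 22: d(22) · σ(396/22) = 4 · 39 = 156
  d = 33: d(33) · σ(396/33) = 4 · 28 = 112
  d = 36: d(36) · σ(396/36) = 9 · 12 = 108
  d = 44: d(44) · σ(396/44) = 6 · 13 = 78
  d = 66: d(66) · σ(396/66) = 8 · 12 = 96
  d = 99: d(99) · σ(396/99) = 6 · 7 = 42
  d = 132: d(132) · σ(396/132) = 12 · 4 = 48
  d = 198: d(198) · σ(396/198) = 12 · 3 = 36
  d = 396: d(396) · σ(396/396) = 18 · 1 = 18
Summing: (d * σ)(396) = 1092 + 936 + 672 + 468 + 576 + 252 + 182 + 288 + 216 + 156 + 112 + 108 + 78 + 96 + 42 + 48 + 36 + 18 = 5376.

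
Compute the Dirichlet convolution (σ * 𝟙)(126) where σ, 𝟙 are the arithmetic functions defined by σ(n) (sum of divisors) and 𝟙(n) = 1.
(σ * 𝟙)(126) = 648

Divisors of 126: [1, 2, 3, 6, 7, 9, 14, 18, 21, 42, 63, 126]. For each d | 126:
  d = 1: σ(1) · 𝟙(126/1) = 1 · 1 = 1
  d = 2: σ(2) · 𝟙(126/2) = 3 · 1 = 3
  d = 3: σ(3) · 𝟙(126/3) = 4 · 1 = 4
  d = 6: σ(6) · 𝟙(126/6) = 12 · 1 = 12
  d = 7: σ(7) · 𝟙(126/7) = 8 · 1 = 8
  d = 9: σ(9) · 𝟙(126/9) = 13 · 1 = 13
  d = 14: σ(14) · 𝟙(126/14) = 24 · 1 = 24
  d = 18: σ(18) · 𝟙(126/18) = 39 · 1 = 39
  d = 21: σ(21) · 𝟙(126/21) = 32 · 1 = 32
  d = 42: σ(42) · 𝟙(126/42) = 96 · 1 = 96
  d = 63: σ(63) · 𝟙(126/63) = 104 · 1 = 104
  d = 126: σ(126) · 𝟙(126/126) = 312 · 1 = 312
Summing: (σ * 𝟙)(126) = 1 + 3 + 4 + 12 + 8 + 13 + 24 + 39 + 32 + 96 + 104 + 312 = 648.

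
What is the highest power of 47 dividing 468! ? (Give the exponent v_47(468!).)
v_47(468!) = 9

Legendre's formula: v_p(n!) = Σ_{k ≥ 1} ⌊n / p^k⌋. For p = 47, n = 468, the terms are:
  ⌊468/47^1⌋ = ⌊468/47⌋ = 9
(the next term ⌊468/47^2⌋ = 0, terminating the sum). Summing: v_47(468!) = 9 = 9.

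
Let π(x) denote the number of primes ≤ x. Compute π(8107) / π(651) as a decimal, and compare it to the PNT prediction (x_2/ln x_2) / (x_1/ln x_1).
π(8107)/π(651) = 1019/118 ≈ 8.6356;  PNT prediction ≈ 8.9637.

π(651) = 118 and π(8107) = 1019, so π(8107)/π(651) ≈ 8.6356. The PNT-predicted ratio is (8107/ln(8107)) / (651/ln(651)) ≈ 8.9637. The two agree to within a few percent, as expected.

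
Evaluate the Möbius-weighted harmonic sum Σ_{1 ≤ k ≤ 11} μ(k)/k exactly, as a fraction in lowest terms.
Σ μ(k)/k = -1/2310

Values of μ(k) for 1 ≤ k ≤ 11: μ(1) = 1, μ(2) = -1, μ(3) = -1, μ(5) = -1, μ(6) = 1, μ(7) = -1, μ(10) = 1, μ(11) = -1, with μ = 0 on non-squarefree integers. Summing μ(k)/k for k where μ(k) ≠ 0 gives -1/2310 ≈ -0.0004. (PNT ⟺ this sum → 0 as n → ∞.)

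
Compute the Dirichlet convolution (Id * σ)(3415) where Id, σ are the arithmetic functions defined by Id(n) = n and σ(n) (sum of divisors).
(Id * σ)(3415) = 15037

Divisors of 3415: [1, 5, 683, 3415]. For each d | 3415:
  d = 1: Id(1) · σ(3415/1) = 1 · 4104 = 4104
  d = 5: Id(5) · σ(3415/5) = 5 · 684 = 3420
  d = 683: Id(683) · σ(3415/683) = 683 · 6 = 4098
  d = 3415: Id(3415) · σ(3415/3415) = 3415 · 1 = 3415
Summing: (Id * σ)(3415) = 4104 + 3420 + 4098 + 3415 = 15037.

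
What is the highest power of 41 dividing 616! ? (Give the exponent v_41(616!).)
v_41(616!) = 15

Legendre's formula: v_p(n!) = Σ_{k ≥ 1} ⌊n / p^k⌋. For p = 41, n = 616, the terms are:
  ⌊616/41^1⌋ = ⌊616/41⌋ = 15
(the next term ⌊616/41^2⌋ = 0, terminating the sum). Summing: v_41(616!) = 15 = 15.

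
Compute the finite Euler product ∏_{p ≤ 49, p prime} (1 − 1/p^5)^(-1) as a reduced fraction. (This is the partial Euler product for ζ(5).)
∏ = 505807800965451248053830657783332590848273750176189703324931155978491/487794643941809531294334436783738741459341109492573787399981389578240

The primes p ≤ 49 are [2, 3, 5, 7, 11, 13, 17, 19, 23, 29, 31, 37, 41, 43, 47]. For each prime, (1 − 1/p^5)^(-1) = p^5 / (p^5 − 1). The product is (1 − 1/2^5)^(-1), (1 − 1/3^5)^(-1), (1 − 1/5^5)^(-1), (1 − 1/7^5)^(-1), (1 − 1/11^5)^(-1), (1 − 1/13^5)^(-1), (1 − 1/17^5)^(-1), (1 − 1/19^5)^(-1), (1 − 1/23^5)^(-1), (1 − 1/29^5)^(-1), (1 − 1/31^5)^(-1), (1 − 1/37^5)^(-1), (1 − 1/41^5)^(-1), (1 − 1/43^5)^(-1), (1 − 1/47^5)^(-1) = ∏ p^5 / (p^5 − 1) = 505807800965451248053830657783332590848273750176189703324931155978491/487794643941809531294334436783738741459341109492573787399981389578240.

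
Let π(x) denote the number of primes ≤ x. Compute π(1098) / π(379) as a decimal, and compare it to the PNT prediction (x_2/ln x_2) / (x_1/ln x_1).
π(1098)/π(379) = 184/75 ≈ 2.4533;  PNT prediction ≈ 2.4569.

π(379) = 75 and π(1098) = 184, so π(1098)/π(379) ≈ 2.4533. The PNT-predicted ratio is (1098/ln(1098)) / (379/ln(379)) ≈ 2.4569. The two agree to within a few percent, as expected.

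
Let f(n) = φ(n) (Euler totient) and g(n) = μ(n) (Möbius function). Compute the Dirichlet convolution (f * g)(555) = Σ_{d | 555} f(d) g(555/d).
(φ * μ)(555) = 105

Divisors of 555: [1, 3, 5, 15, 37, 111, 185, 555]. For each d | 555:
  d = 1: φ(1) · μ(555/1) = 1 · -1 = -1
  d = 3: φ(3) · μ(555/3) = 2 · 1 = 2
  d = 5: φ(5) · μ(555/5) = 4 · 1 = 4
  d = 15: φ(15) · μ(555/15) = 8 · -1 = -8
  d = 37: φ(37) · μ(555/37) = 36 · 1 = 36
  d = 111: φ(111) · μ(555/111) = 72 · -1 = -72
  d = 185: φ(185) · μ(555/185) = 144 · -1 = -144
  d = 555: φ(555) · μ(555/555) = 288 · 1 = 288
Summing: (φ * μ)(555) = -1 + 2 + 4 + -8 + 36 + -72 + -144 + 288 = 105.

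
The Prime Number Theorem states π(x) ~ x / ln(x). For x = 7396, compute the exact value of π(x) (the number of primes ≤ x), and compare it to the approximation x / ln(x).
π(7396) = 939;  x/ln(x) ≈ 830.20;  relative error ≈ 11.59%.

Directly count primes up to 7396: π(7396) = 939. The PNT approximation gives 7396/ln(7396) ≈ 7396/8.90869 ≈ 830.20. Relative error (π(x) − x/ln(x)) / π(x) ≈ 11.59%; the approximation is known to undercount slightly (Li(x) is a better estimate).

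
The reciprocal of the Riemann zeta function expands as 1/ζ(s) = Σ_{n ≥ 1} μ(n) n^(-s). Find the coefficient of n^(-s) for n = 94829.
μ(94829) = 1

Factor n = 94829 = 7 · 19 · 23 · 31. μ(n) = 0 if any exponent ≥ 2 (not squarefree); otherwise μ(n) = (−1)^{ω(n)} where ω(n) is the number of distinct prime factors. Applying: μ(94829) = 1.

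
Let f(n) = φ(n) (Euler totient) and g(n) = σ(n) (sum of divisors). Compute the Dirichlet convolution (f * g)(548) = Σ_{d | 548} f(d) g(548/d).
(φ * σ)(548) = 3288

Divisors of 548: [1, 2, 4, 137, 274, 548]. For each d | 548:
  d = 1: φ(1) · σ(548/1) = 1 · 966 = 966
  d = 2: φ(2) · σ(548/2) = 1 · 414 = 414
  d = 4: φ(4) · σ(548/4) = 2 · 138 = 276
  d = 137: φ(137) · σ(548/137) = 136 · 7 = 952
  d = 274: φ(274) · σ(548/274) = 136 · 3 = 408
  d = 548: φ(548) · σ(548/548) = 272 · 1 = 272
Summing: (φ * σ)(548) = 966 + 414 + 276 + 952 + 408 + 272 = 3288.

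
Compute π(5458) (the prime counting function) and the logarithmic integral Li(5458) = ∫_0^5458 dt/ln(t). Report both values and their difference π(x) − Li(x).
π(5458) = 721;  Li(5458) ≈ 737.78;  π(x) − Li(x) ≈ -16.78.

Direct count of primes ≤ 5458 gives π(5458) = 721. Numerical evaluation of the logarithmic integral gives Li(5458) ≈ 737.78. The difference π(x) − Li(x) ≈ -16.78 is typically negative for small/moderate x (Li(x) overestimates), though Littlewood's theorem shows this sign changes infinitely often.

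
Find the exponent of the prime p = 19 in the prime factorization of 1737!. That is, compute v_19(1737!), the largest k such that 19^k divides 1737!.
v_19(1737!) = 95

Legendre's formula: v_p(n!) = Σ_{k ≥ 1} ⌊n / p^k⌋. For p = 19, n = 1737, the terms are:
  ⌊1737/19^1⌋ = ⌊1737/19⌋ = 91
  ⌊1737/19^2⌋ = ⌊1737/361⌋ = 4
(the next term ⌊1737/19^3⌋ = 0, terminating the sum). Summing: v_19(1737!) = 91 + 4 = 95.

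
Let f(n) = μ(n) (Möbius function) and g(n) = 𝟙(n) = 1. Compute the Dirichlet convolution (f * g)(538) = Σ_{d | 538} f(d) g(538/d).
(μ * 𝟙)(538) = 0

Divisors of 538: [1, 2, 269, 538]. For each d | 538:
  d = 1: μ(1) · 𝟙(538/1) = 1 · 1 = 1
  d = 2: μ(2) · 𝟙(538/2) = -1 · 1 = -1
  d = 269: μ(269) · 𝟙(538/269) = -1 · 1 = -1
  d = 538: μ(538) · 𝟙(538/538) = 1 · 1 = 1
Summing: (μ * 𝟙)(538) = 1 + -1 + -1 + 1 = 0.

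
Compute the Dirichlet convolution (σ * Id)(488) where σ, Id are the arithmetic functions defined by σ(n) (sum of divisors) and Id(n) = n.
(σ * Id)(488) = 6027

Divisors of 488: [1, 2, 4, 8, 61, 122, 244, 488]. For each d | 488:
  d = 1: σ(1) · Id(488/1) = 1 · 488 = 488
  d = 2: σ(2) · Id(488/2) = 3 · 244 = 732
  d = 4: σ(4) · Id(488/4) = 7 · 122 = 854
  d = 8: σ(8) · Id(488/8) = 15 · 61 = 915
  d = 61: σ(61) · Id(488/61) = 62 · 8 = 496
  d = 122: σ(122) · Id(488/122) = 186 · 4 = 744
  d = 244: σ(244) · Id(488/244) = 434 · 2 = 868
  d = 488: σ(488) · Id(488/488) = 930 · 1 = 930
Summing: (σ * Id)(488) = 488 + 732 + 854 + 915 + 496 + 744 + 868 + 930 = 6027.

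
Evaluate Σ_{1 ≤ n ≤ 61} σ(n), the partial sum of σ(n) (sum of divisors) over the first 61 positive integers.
Σ_{n ≤ 61} σ(n) = 3076

Compute σ(n) for each 1 ≤ n ≤ 61: σ(1) = 1, σ(2) = 3, σ(3) = 4, σ(4) = 7, σ(5) = 6, σ(6) = 12, σ(7) = 8, σ(8) = 15, σ(9) = 13, σ(10) = 18, σ(11) = 12, σ(12) = 28, σ(13) = 14, σ(14) = 24, σ(15) = 24, σ(16) = 31, σ(17) = 18, σ(18) = 39, σ(19) = 20, σ(20) = 42, σ(21) = 32, σ(22) = 36, σ(23) = 24, σ(24) = 60, σ(25) = 31, σ(26) = 42, σ(27) = 40, σ(28) = 56, σ(29) = 30, σ(30) = 72, σ(31) = 32, σ(32) = 63, σ(33) = 48, σ(34) = 54, σ(35) = 48, σ(36) = 91, σ(37) = 38, σ(38) = 60, σ(39) = 56, σ(40) = 90, σ(41) = 42, σ(42) = 96, σ(43) = 44, σ(44) = 84, σ(45) = 78, σ(46) = 72, σ(47) = 48, σ(48) = 124, σ(49) = 57, σ(50) = 93, σ(51) = 72, σ(52) = 98, σ(53) = 54, σ(54) = 120, σ(55) = 72, σ(56) = 120, σ(57) = 80, σ(58) = 90, σ(59) = 60, σ(60) = 168, σ(61) = 62. Summing all 61 values: 3076. (Average order: Σ_{n ≤ x} σ(n) ~ (π²/12) x². For x = 61, (π²/12)·61² ≈ 3060.40.)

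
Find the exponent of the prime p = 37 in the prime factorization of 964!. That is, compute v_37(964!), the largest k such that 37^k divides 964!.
v_37(964!) = 26

Legendre's formula: v_p(n!) = Σ_{k ≥ 1} ⌊n / p^k⌋. For p = 37, n = 964, the terms are:
  ⌊964/37^1⌋ = ⌊964/37⌋ = 26
(the next term ⌊964/37^2⌋ = 0, terminating the sum). Summing: v_37(964!) = 26 = 26.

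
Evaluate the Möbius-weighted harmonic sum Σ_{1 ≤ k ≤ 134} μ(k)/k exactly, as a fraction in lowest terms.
Σ μ(k)/k = 1798157260399775266990045811129040783798487774562/262948239526313870385685898536205956450305483726315

Values of μ(k) for 1 ≤ k ≤ 134: μ(1) = 1, μ(2) = -1, μ(3) = -1, μ(5) = -1, μ(6) = 1, μ(7) = -1, μ(10) = 1, μ(11) = -1, μ(13) = -1, μ(14) = 1, μ(15) = 1, μ(17) = -1, μ(19) = -1, μ(21) = 1, μ(22) = 1, μ(23) = -1, μ(26) = 1, μ(29) = -1, μ(30) = -1, μ(31) = -1, μ(33) = 1, μ(34) = 1, μ(35) = 1, μ(37) = -1, μ(38) = 1, μ(39) = 1, μ(41) = -1, μ(42) = -1, μ(43) = -1, μ(46) = 1, μ(47) = -1, μ(51) = 1, μ(53) = -1, μ(55) = 1, μ(57) = 1, μ(58) = 1, μ(59) = -1, μ(61) = -1, μ(62) = 1, μ(65) = 1, μ(66) = -1, μ(67) = -1, μ(69) = 1, μ(70) = -1, μ(71) = -1, μ(73) = -1, μ(74) = 1, μ(77) = 1, μ(78) = -1, μ(79) = -1, μ(82) = 1, μ(83) = -1, μ(85) = 1, μ(86) = 1, μ(87) = 1, μ(89) = -1, μ(91) = 1, μ(93) = 1, μ(94) = 1, μ(95) = 1, μ(97) = -1, μ(101) = -1, μ(102) = -1, μ(103) = -1, μ(105) = -1, μ(106) = 1, μ(107) = -1, μ(109) = -1, μ(110) = -1, μ(111) = 1, μ(113) = -1, μ(114) = -1, μ(115) = 1, μ(118) = 1, μ(119) = 1, μ(122) = 1, μ(123) = 1, μ(127) = -1, μ(129) = 1, μ(130) = -1, μ(131) = -1, μ(133) = 1, μ(134) = 1, with μ = 0 on non-squarefree integers. Summing μ(k)/k for k where μ(k) ≠ 0 gives 1798157260399775266990045811129040783798487774562/262948239526313870385685898536205956450305483726315 ≈ 0.0068. (PNT ⟺ this sum → 0 as n → ∞.)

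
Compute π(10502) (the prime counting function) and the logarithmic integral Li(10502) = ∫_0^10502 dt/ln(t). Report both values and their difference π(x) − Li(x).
π(10502) = 1285;  Li(10502) ≈ 1300.50;  π(x) − Li(x) ≈ -15.50.

Direct count of primes ≤ 10502 gives π(10502) = 1285. Numerical evaluation of the logarithmic integral gives Li(10502) ≈ 1300.50. The difference π(x) − Li(x) ≈ -15.50 is typically negative for small/moderate x (Li(x) overestimates), though Littlewood's theorem shows this sign changes infinitely often.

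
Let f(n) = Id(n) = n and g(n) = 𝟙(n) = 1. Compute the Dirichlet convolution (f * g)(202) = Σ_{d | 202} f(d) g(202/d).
(Id * 𝟙)(202) = 306

Divisors of 202: [1, 2, 101, 202]. For each d | 202:
  d = 1: Id(1) · 𝟙(202/1) = 1 · 1 = 1
  d = 2: Id(2) · 𝟙(202/2) = 2 · 1 = 2
  d = 101: Id(101) · 𝟙(202/101) = 101 · 1 = 101
  d = 202: Id(202) · 𝟙(202/202) = 202 · 1 = 202
Summing: (Id * 𝟙)(202) = 1 + 2 + 101 + 202 = 306.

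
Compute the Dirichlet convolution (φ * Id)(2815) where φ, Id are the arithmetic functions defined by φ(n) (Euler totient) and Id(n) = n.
(φ * Id)(2815) = 10125

Divisors of 2815: [1, 5, 563, 2815]. For each d | 2815:
  d = 1: φ(1) · Id(2815/1) = 1 · 2815 = 2815
  d = 5: φ(5) · Id(2815/5) = 4 · 563 = 2252
  d = 563: φ(563) · Id(2815/563) = 562 · 5 = 2810
  d = 2815: φ(2815) · Id(2815/2815) = 2248 · 1 = 2248
Summing: (φ * Id)(2815) = 2815 + 2252 + 2810 + 2248 = 10125.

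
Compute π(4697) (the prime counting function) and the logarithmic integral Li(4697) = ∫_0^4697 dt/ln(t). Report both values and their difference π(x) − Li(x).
π(4697) = 634;  Li(4697) ≈ 648.58;  π(x) − Li(x) ≈ -14.58.

Direct count of primes ≤ 4697 gives π(4697) = 634. Numerical evaluation of the logarithmic integral gives Li(4697) ≈ 648.58. The difference π(x) − Li(x) ≈ -14.58 is typically negative for small/moderate x (Li(x) overestimates), though Littlewood's theorem shows this sign changes infinitely often.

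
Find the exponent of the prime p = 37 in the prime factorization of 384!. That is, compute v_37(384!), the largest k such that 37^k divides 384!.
v_37(384!) = 10

Legendre's formula: v_p(n!) = Σ_{k ≥ 1} ⌊n / p^k⌋. For p = 37, n = 384, the terms are:
  ⌊384/37^1⌋ = ⌊384/37⌋ = 10
(the next term ⌊384/37^2⌋ = 0, terminating the sum). Summing: v_37(384!) = 10 = 10.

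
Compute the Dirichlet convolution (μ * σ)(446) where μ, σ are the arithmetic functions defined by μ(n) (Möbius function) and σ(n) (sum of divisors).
(μ * σ)(446) = 446

Divisors of 446: [1, 2, 223, 446]. For each d | 446:
  d = 1: μ(1) · σ(446/1) = 1 · 672 = 672
  d = 2: μ(2) · σ(446/2) = -1 · 224 = -224
  d = 223: μ(223) · σ(446/223) = -1 · 3 = -3
  d = 446: μ(446) · σ(446/446) = 1 · 1 = 1
Summing: (μ * σ)(446) = 672 + -224 + -3 + 1 = 446.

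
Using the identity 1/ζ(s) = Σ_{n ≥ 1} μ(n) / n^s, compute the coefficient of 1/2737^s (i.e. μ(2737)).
μ(2737) = -1

Factor n = 2737 = 7 · 17 · 23. μ(n) = 0 if any exponent ≥ 2 (not squarefree); otherwise μ(n) = (−1)^{ω(n)} where ω(n) is the number of distinct prime factors. Applying: μ(2737) = -1.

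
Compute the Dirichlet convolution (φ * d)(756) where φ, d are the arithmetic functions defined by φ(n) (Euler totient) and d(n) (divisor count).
(φ * d)(756) = 2240

Divisors of 756: [1, 2, 3, 4, 6, 7, 9, 12, 14, 18, 21, 27, 28, 36, 42, 54, 63, 84, 108, 126, 189, 252, 378, 756]. For each d | 756:
  d = 1: φ(1) · d(756/1) = 1 · 24 = 24
  d = 2: φ(2) · d(756/2) = 1 · 16 = 16
  d = 3: φ(3) · d(756/3) = 2 · 18 = 36
  d = 4: φ(4) · d(756/4) = 2 · 8 = 16
  d = 6: φ(6) · d(756/6) = 2 · 12 = 24
  d = 7: φ(7) · d(756/7) = 6 · 12 = 72
  d = 9: φ(9) · d(756/9) = 6 · 12 = 72
  d = 12: φ(12) · d(756/12) = 4 · 6 = 24
  d = 14: φ(14) · d(756/14) = 6 · 8 = 48
  d = 18: φ(18) · d(756/18) = 6 · 8 = 48
  d = 21: φ(21) · d(756/21) = 12 · 9 = 108
  d = 27: φ(27) · d(756/27) = 18 · 6 = 108
  d = 28: φ(28) · d(756/28) = 12 · 4 = 48
  d = 36: φ(36) · d(756/36) = 12 · 4 = 48
  d = 42: φ(42) · d(756/42) = 12 · 6 = 72
  d = 54: φ(54) · d(756/54) = 18 · 4 = 72
  d = 63: φ(63) · d(756/63) = 36 · 6 = 216
  d = 84: φ(84) · d(756/84) = 24 · 3 = 72
  d = 108: φ(108) · d(756/108) = 36 · 2 = 72
  d = 126: φ(126) · d(756/126) = 36 · 4 = 144
  d = 189: φ(189) · d(756/189) = 108 · 3 = 324
  d = 252: φ(252) · d(756/252) = 72 · 2 = 144
  d = 378: φ(378) · d(756/378) = 108 · 2 = 216
  d = 756: φ(756) · d(756/756) = 216 · 1 = 216
Summing: (φ * d)(756) = 24 + 16 + 36 + 16 + 24 + 72 + 72 + 24 + 48 + 48 + 108 + 108 + 48 + 48 + 72 + 72 + 216 + 72 + 72 + 144 + 324 + 144 + 216 + 216 = 2240.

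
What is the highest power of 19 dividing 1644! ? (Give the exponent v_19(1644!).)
v_19(1644!) = 90

Legendre's formula: v_p(n!) = Σ_{k ≥ 1} ⌊n / p^k⌋. For p = 19, n = 1644, the terms are:
  ⌊1644/19^1⌋ = ⌊1644/19⌋ = 86
  ⌊1644/19^2⌋ = ⌊1644/361⌋ = 4
(the next term ⌊1644/19^3⌋ = 0, terminating the sum). Summing: v_19(1644!) = 86 + 4 = 90.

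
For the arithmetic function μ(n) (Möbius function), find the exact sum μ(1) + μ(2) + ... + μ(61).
Σ_{n ≤ 61} μ(n) = -2

Compute μ(n) for each 1 ≤ n ≤ 61: μ(1) = 1, μ(2) = -1, μ(3) = -1, μ(4) = 0, μ(5) = -1, μ(6) = 1, μ(7) = -1, μ(8) = 0, μ(9) = 0, μ(10) = 1, μ(11) = -1, μ(12) = 0, μ(13) = -1, μ(14) = 1, μ(15) = 1, μ(16) = 0, μ(17) = -1, μ(18) = 0, μ(19) = -1, μ(20) = 0, μ(21) = 1, μ(22) = 1, μ(23) = -1, μ(24) = 0, μ(25) = 0, μ(26) = 1, μ(27) = 0, μ(28) = 0, μ(29) = -1, μ(30) = -1, μ(31) = -1, μ(32) = 0, μ(33) = 1, μ(34) = 1, μ(35) = 1, μ(36) = 0, μ(37) = -1, μ(38) = 1, μ(39) = 1, μ(40) = 0, μ(41) = -1, μ(42) = -1, μ(43) = -1, μ(44) = 0, μ(45) = 0, μ(46) = 1, μ(47) = -1, μ(48) = 0, μ(49) = 0, μ(50) = 0, μ(51) = 1, μ(52) = 0, μ(53) = -1, μ(54) = 0, μ(55) = 1, μ(56) = 0, μ(57) = 1, μ(58) = 1, μ(59) = -1, μ(60) = 0, μ(61) = -1. Summing all 61 values: -2. (Mertens function M(x) = Σ_{n ≤ x} μ(n); on average M(x) should be small (PNT ⟺ M(x) = o(x)).)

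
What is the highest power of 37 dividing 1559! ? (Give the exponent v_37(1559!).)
v_37(1559!) = 43

Legendre's formula: v_p(n!) = Σ_{k ≥ 1} ⌊n / p^k⌋. For p = 37, n = 1559, the terms are:
  ⌊1559/37^1⌋ = ⌊1559/37⌋ = 42
  ⌊1559/37^2⌋ = ⌊1559/1369⌋ = 1
(the next term ⌊1559/37^3⌋ = 0, terminating the sum). Summing: v_37(1559!) = 42 + 1 = 43.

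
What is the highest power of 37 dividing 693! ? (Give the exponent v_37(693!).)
v_37(693!) = 18

Legendre's formula: v_p(n!) = Σ_{k ≥ 1} ⌊n / p^k⌋. For p = 37, n = 693, the terms are:
  ⌊693/37^1⌋ = ⌊693/37⌋ = 18
(the next term ⌊693/37^2⌋ = 0, terminating the sum). Summing: v_37(693!) = 18 = 18.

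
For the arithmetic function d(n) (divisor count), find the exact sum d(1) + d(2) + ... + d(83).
Σ_{n ≤ 83} d(n) = 379

Compute d(n) for each 1 ≤ n ≤ 83: d(1) = 1, d(2) = 2, d(3) = 2, d(4) = 3, d(5) = 2, d(6) = 4, d(7) = 2, d(8) = 4, d(9) = 3, d(10) = 4, d(11) = 2, d(12) = 6, d(13) = 2, d(14) = 4, d(15) = 4, d(16) = 5, d(17) = 2, d(18) = 6, d(19) = 2, d(20) = 6, d(21) = 4, d(22) = 4, d(23) = 2, d(24) = 8, d(25) = 3, d(26) = 4, d(27) = 4, d(28) = 6, d(29) = 2, d(30) = 8, d(31) = 2, d(32) = 6, d(33) = 4, d(34) = 4, d(35) = 4, d(36) = 9, d(37) = 2, d(38) = 4, d(39) = 4, d(40) = 8, d(41) = 2, d(42) = 8, d(43) = 2, d(44) = 6, d(45) = 6, d(46) = 4, d(47) = 2, d(48) = 10, d(49) = 3, d(50) = 6, d(51) = 4, d(52) = 6, d(53) = 2, d(54) = 8, d(55) = 4, d(56) = 8, d(57) = 4, d(58) = 4, d(59) = 2, d(60) = 12, d(61) = 2, d(62) = 4, d(63) = 6, d(64) = 7, d(65) = 4, d(66) = 8, d(67) = 2, d(68) = 6, d(69) = 4, d(70) = 8, d(71) = 2, d(72) = 12, d(73) = 2, d(74) = 4, d(75) = 6, d(76) = 6, d(77) = 4, d(78) = 8, d(79) = 2, d(80) = 10, d(81) = 5, d(82) = 4, d(83) = 2. Summing all 83 values: 379. (Dirichlet's divisor formula: Σ_{n ≤ x} d(n) = x ln(x) + (2γ − 1) x + O(√x). For x = 83, the asymptotic estimate is ≈ 379.58.)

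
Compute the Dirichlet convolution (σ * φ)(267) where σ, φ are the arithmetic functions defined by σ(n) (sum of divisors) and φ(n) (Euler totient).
(σ * φ)(267) = 1068

Divisors of 267: [1, 3, 89, 267]. For each d | 267:
  d = 1: σ(1) · φ(267/1) = 1 · 176 = 176
  d = 3: σ(3) · φ(267/3) = 4 · 88 = 352
  d = 89: σ(89) · φ(267/89) = 90 · 2 = 180
  d = 267: σ(267) · φ(267/267) = 360 · 1 = 360
Summing: (σ * φ)(267) = 176 + 352 + 180 + 360 = 1068.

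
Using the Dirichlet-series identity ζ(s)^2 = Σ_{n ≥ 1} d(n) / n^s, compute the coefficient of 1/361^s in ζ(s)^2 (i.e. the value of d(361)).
d(361) = 3

ζ(s)^2 = (Σ 1/m^s)(Σ 1/k^s). The coefficient of 1/n^s in the product is the number of ordered pairs (m, k) with mk = n, which equals d(n). For n = 361, divisors are [1, 19, 361], so d(361) = 3.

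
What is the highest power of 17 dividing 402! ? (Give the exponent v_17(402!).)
v_17(402!) = 24

Legendre's formula: v_p(n!) = Σ_{k ≥ 1} ⌊n / p^k⌋. For p = 17, n = 402, the terms are:
  ⌊402/17^1⌋ = ⌊402/17⌋ = 23
  ⌊402/17^2⌋ = ⌊402/289⌋ = 1
(the next term ⌊402/17^3⌋ = 0, terminating the sum). Summing: v_17(402!) = 23 + 1 = 24.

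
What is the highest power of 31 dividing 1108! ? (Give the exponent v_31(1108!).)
v_31(1108!) = 36

Legendre's formula: v_p(n!) = Σ_{k ≥ 1} ⌊n / p^k⌋. For p = 31, n = 1108, the terms are:
  ⌊1108/31^1⌋ = ⌊1108/31⌋ = 35
  ⌊1108/31^2⌋ = ⌊1108/961⌋ = 1
(the next term ⌊1108/31^3⌋ = 0, terminating the sum). Summing: v_31(1108!) = 35 + 1 = 36.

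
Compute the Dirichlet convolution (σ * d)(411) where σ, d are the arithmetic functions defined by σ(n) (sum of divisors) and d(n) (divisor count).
(σ * d)(411) = 840

Divisors of 411: [1, 3, 137, 411]. For each d | 411:
  d = 1: σ(1) · d(411/1) = 1 · 4 = 4
  d = 3: σ(3) · d(411/3) = 4 · 2 = 8
  d = 137: σ(137) · d(411/137) = 138 · 2 = 276
  d = 411: σ(411) · d(411/411) = 552 · 1 = 552
Summing: (σ * d)(411) = 4 + 8 + 276 + 552 = 840.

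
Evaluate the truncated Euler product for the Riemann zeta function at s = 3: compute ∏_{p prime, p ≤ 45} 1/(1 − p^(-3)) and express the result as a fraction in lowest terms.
∏ = 11622300127850926153432227486340003/9669167824002218213355442162630656

The primes p ≤ 45 are [2, 3, 5, 7, 11, 13, 17, 19, 23, 29, 31, 37, 41, 43]. For each prime, (1 − 1/p^3)^(-1) = p^3 / (p^3 − 1). The product is (1 − 1/2^3)^(-1), (1 − 1/3^3)^(-1), (1 − 1/5^3)^(-1), (1 − 1/7^3)^(-1), (1 − 1/11^3)^(-1), (1 − 1/13^3)^(-1), (1 − 1/17^3)^(-1), (1 − 1/19^3)^(-1), (1 − 1/23^3)^(-1), (1 − 1/29^3)^(-1), (1 − 1/31^3)^(-1), (1 − 1/37^3)^(-1), (1 − 1/41^3)^(-1), (1 − 1/43^3)^(-1) = ∏ p^3 / (p^3 − 1) = 11622300127850926153432227486340003/9669167824002218213355442162630656.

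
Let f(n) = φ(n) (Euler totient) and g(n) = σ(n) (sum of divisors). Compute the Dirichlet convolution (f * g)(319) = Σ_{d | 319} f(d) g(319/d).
(φ * σ)(319) = 1276

Divisors of 319: [1, 11, 29, 319]. For each d | 319:
  d = 1: φ(1) · σ(319/1) = 1 · 360 = 360
  d = 11: φ(11) · σ(319/11) = 10 · 30 = 300
  d = 29: φ(29) · σ(319/29) = 28 · 12 = 336
  d = 319: φ(319) · σ(319/319) = 280 · 1 = 280
Summing: (φ * σ)(319) = 360 + 300 + 336 + 280 = 1276.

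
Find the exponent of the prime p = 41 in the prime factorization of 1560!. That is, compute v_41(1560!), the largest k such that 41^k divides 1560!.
v_41(1560!) = 38

Legendre's formula: v_p(n!) = Σ_{k ≥ 1} ⌊n / p^k⌋. For p = 41, n = 1560, the terms are:
  ⌊1560/41^1⌋ = ⌊1560/41⌋ = 38
(the next term ⌊1560/41^2⌋ = 0, terminating the sum). Summing: v_41(1560!) = 38 = 38.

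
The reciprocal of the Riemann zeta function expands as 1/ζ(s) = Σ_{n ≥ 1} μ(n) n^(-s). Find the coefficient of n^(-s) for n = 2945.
μ(2945) = -1

Factor n = 2945 = 5 · 19 · 31. μ(n) = 0 if any exponent ≥ 2 (not squarefree); otherwise μ(n) = (−1)^{ω(n)} where ω(n) is the number of distinct prime factors. Applying: μ(2945) = -1.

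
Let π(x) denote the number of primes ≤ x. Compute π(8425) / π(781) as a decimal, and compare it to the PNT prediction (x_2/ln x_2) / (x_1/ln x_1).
π(8425)/π(781) = 1053/137 ≈ 7.6861;  PNT prediction ≈ 7.9490.

π(781) = 137 and π(8425) = 1053, so π(8425)/π(781) ≈ 7.6861. The PNT-predicted ratio is (8425/ln(8425)) / (781/ln(781)) ≈ 7.9490. The two agree to within a few percent, as expected.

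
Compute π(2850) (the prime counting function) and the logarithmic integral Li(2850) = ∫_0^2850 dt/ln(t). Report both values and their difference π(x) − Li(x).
π(2850) = 413;  Li(2850) ≈ 423.96;  π(x) − Li(x) ≈ -10.96.

Direct count of primes ≤ 2850 gives π(2850) = 413. Numerical evaluation of the logarithmic integral gives Li(2850) ≈ 423.96. The difference π(x) − Li(x) ≈ -10.96 is typically negative for small/moderate x (Li(x) overestimates), though Littlewood's theorem shows this sign changes infinitely often.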